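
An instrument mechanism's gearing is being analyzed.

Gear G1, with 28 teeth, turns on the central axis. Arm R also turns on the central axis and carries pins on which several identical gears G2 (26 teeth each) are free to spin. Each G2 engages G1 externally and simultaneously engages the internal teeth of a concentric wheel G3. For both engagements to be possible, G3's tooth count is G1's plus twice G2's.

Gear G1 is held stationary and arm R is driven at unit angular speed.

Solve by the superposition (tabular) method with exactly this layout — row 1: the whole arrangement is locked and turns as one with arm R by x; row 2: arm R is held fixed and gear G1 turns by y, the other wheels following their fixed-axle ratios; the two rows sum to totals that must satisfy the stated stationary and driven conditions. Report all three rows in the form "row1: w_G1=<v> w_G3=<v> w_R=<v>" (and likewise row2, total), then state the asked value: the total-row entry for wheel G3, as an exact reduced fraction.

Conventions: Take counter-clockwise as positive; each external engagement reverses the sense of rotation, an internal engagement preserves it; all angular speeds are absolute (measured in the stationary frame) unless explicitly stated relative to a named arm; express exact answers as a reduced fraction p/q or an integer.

planetary set (28T centre, 26T on arm, 80T internal) — Willis relation
superposition row 1 [locked train]: every member turns x
row 2 (arm held, sun turns y): ω_ring = −(28/80)·y, ω_arm = 0
boundary: total ω_sun = x + y = 0 and total ω_arm = x = 1  ⇒  y = -1, x = 1
row 2 ring = −(28/80)·(-1) = 7/20
totals (row 1 + row 2): sun 1 + (-1) = 0, ring 1 + 7/20 = 27/20, arm 1 + 0 = 1
asked cell (total, ring) = 27/20

row1: w_G1=1 w_G3=1 w_R=1
row2: w_G1=-1 w_G3=7/20 w_R=0
total: w_G1=0 w_G3=27/20 w_R=1
asked value: 27/20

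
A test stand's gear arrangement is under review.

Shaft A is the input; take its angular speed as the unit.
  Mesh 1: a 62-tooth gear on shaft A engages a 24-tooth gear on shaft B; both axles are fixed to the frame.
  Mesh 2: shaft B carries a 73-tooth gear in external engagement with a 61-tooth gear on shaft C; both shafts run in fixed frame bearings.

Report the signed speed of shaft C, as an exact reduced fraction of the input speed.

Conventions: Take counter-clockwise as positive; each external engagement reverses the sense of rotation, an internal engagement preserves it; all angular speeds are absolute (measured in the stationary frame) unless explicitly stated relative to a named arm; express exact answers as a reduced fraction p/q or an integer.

2263/732

2-mesh fixed-axis compound train (all bearings frame-fixed)
mesh 1 [62T→24T]: |ω|/ω_in = 1×62/24 = 31/12, sense flips to −
mesh 2 [73T→61T]: |ω|/ω_in = (31/12)×73/61 = 2263/732, sense flips to +
signed output speed (× input speed) = 2263/732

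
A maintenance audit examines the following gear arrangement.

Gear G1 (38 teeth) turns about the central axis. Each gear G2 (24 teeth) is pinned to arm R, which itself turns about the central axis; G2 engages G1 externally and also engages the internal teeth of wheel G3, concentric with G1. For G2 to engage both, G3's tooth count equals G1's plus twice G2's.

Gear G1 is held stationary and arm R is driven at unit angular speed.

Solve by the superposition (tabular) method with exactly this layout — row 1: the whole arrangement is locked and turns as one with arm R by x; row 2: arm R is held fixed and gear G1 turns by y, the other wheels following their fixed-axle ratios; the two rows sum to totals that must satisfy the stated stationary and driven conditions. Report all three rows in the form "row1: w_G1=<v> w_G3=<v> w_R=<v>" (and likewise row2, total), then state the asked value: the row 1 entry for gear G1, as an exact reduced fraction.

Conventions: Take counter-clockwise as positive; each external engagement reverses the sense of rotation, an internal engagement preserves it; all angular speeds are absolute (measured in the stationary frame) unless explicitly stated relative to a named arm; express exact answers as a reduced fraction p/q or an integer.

class = planetary set [G3 = 38+2·24 = 86; Willis about the carrier]
row 1 (train locked, turned with arm): all members turn x
row 2 (arm held, sun turns y): ω_ring = −(38/86)·y, ω_arm = 0
boundary: total ω_sun = x + y = 0 and total ω_arm = x = 1  ⇒  y = -1, x = 1
row 2 ring = −(38/86)·(-1) = 19/43
totals (row 1 + row 2): sun 1 + (-1) = 0, ring 1 + 19/43 = 62/43, arm 1 + 0 = 1
asked cell (row1, sun) = 1

row1: w_G1=1 w_G3=1 w_R=1
row2: w_G1=-1 w_G3=19/43 w_R=0
total: w_G1=0 w_G3=62/43 w_R=1
asked value: 1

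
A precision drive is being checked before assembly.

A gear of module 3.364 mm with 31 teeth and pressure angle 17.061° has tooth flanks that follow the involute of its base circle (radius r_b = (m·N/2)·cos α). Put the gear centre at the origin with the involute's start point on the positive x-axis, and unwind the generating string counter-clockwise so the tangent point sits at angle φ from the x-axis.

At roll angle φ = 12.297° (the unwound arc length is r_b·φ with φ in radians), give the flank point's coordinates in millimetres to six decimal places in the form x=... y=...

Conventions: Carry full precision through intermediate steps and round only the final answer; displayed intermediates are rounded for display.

topology: single-mesh involute geometry — m = 3.364, N = 31
pitch radius r_p = m·N/2 = 3.364·31/2 = 52.142000
base radius r_b = r_p·cos α = 52.142000·cos 17.061° = 49.847384
roll angle φ = 12.297° = 0.21462314 rad
x = r_b·(cos φ + φ·sin φ) = 50.982259
y = r_b·(sin φ − φ·cos φ) = 0.163512

x=50.982259 y=0.163512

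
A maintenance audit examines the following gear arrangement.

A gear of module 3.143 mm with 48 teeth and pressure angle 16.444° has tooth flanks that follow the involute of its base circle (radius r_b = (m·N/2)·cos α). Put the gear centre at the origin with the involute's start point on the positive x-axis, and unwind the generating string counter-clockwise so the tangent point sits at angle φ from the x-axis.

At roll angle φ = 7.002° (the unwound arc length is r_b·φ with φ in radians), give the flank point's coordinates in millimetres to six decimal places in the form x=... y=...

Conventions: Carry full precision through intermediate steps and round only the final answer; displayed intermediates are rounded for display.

topology: single-mesh involute geometry — m = 3.143, N = 48
pitch radius r_p = m·N/2 = 3.143·48/2 = 75.432000
base radius r_b = r_p·cos α = 75.432000·cos 16.444° = 72.346595
roll angle φ = 7.002° = 0.12220795 rad
x = r_b·(cos φ + φ·sin φ) = 72.884820
y = r_b·(sin φ − φ·cos φ) = 0.043949

x=72.884820 y=0.043949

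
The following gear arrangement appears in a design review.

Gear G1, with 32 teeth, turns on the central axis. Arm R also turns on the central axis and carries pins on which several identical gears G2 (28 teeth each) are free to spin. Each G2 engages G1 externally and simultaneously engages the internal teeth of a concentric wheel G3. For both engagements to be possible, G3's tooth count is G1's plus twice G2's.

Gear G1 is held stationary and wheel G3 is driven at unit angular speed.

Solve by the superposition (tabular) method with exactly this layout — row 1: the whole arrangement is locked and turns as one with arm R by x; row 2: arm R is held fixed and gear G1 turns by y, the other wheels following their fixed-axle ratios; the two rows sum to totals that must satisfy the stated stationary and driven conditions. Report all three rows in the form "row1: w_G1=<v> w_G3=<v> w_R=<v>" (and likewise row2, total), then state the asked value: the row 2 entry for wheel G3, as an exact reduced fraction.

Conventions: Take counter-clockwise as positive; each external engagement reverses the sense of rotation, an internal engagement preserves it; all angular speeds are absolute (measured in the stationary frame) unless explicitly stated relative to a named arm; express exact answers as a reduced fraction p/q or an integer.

row1: w_G1=11/15 w_G3=11/15 w_R=11/15
row2: w_G1=-11/15 w_G3=4/15 w_R=0
total: w_G1=0 w_G3=1 w_R=11/15
asked value: 4/15

recognized (axles ride arm R): planetary set, 32/28/88 teeth
row 1: whole set turns with the arm by x
row 2 — arm fixed, fixed-axis ratios: sun y, ring −(32/88)·y, arm 0
boundary: total ω_sun = x + y = 0 and total ω_ring = x − (32/88)·y = 1  ⇒  y = -11/15, x = 11/15
row 2 ring = −(32/88)·(-11/15) = 4/15
totals (row 1 + row 2): sun 11/15 + (-11/15) = 0, ring 11/15 + 4/15 = 1, arm 11/15 + 0 = 11/15
asked cell (row2, ring) = 4/15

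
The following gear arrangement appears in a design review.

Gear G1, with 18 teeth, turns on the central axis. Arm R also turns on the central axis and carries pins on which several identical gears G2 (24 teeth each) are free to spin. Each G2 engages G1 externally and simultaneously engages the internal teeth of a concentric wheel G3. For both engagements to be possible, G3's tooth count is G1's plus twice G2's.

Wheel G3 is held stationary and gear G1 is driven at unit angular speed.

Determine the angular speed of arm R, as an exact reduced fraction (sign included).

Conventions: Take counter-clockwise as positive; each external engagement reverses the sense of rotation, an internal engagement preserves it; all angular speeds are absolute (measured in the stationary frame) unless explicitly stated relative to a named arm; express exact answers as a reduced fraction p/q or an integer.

recognized (axles ride arm R): planetary set, 18/24/66 teeth
ring teeth: 18 + 2·24 = 66
18(ω_sun−ω_arm) = −66(ω_ring−ω_arm),  ω_ring = 0, ω_sun = 1
18(1−ω_arm) = −66(0−ω_arm)  ⇒  84·ω_arm = 18  ⇒  ω_arm = 3/14
exact speed ratio = 3/14

3/14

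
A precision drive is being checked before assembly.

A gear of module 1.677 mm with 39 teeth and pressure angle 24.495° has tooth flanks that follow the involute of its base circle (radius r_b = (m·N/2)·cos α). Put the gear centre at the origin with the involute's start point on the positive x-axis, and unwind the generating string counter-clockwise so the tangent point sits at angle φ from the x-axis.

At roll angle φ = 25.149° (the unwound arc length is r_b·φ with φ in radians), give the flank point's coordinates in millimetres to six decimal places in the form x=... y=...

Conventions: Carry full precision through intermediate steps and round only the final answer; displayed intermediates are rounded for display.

x=32.488325 y=0.822793

single-mesh involute tooth geometry (39T wheel at module 1.677)
pitch radius r_p = m·N/2 = 1.677·39/2 = 32.701500
base radius r_b = r_p·cos α = 32.701500·cos 24.495° = 29.758282
roll angle φ = 25.149° = 0.43893285 rad
x = r_b·(cos φ + φ·sin φ) = 32.488325
y = r_b·(sin φ − φ·cos φ) = 0.822793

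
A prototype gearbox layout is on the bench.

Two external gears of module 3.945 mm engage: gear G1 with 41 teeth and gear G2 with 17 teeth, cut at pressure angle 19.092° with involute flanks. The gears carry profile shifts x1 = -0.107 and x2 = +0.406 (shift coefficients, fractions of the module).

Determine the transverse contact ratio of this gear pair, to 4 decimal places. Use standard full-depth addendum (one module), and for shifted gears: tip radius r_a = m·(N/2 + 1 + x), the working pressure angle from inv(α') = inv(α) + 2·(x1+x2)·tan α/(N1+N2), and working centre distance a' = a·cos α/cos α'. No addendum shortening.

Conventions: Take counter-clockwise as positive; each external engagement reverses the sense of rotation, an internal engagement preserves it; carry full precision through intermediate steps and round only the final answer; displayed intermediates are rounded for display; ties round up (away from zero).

topology: single-mesh involute geometry — m = 3.945, 41T/17T pair
base radii: r_b1 = 76.424075, r_b2 = 31.688031
tip radii: r_a1 = 84.395385, r_a2 = 39.079170
inv(α') = inv(19.092°) + 2·(-0.107+0.406)·tan α/(41+17) = 0.01647509  ⇒  α' = 20.65565°
a' = a·cos α / cos α' = 114.4050·cos 19.092°/cos 20.65565° = 115.539275
action lengths: √(r_a1²−r_b1²) = 35.804214, √(r_a2²−r_b2²) = 22.870291
base pitch p_b = π·m·cos α = 11.711869
CR = (35.804214 + 22.870291 − 115.539275·sin 20.65565°)/11.711869 = 1.529897
contact ratio ≈ 1.5299

1.5299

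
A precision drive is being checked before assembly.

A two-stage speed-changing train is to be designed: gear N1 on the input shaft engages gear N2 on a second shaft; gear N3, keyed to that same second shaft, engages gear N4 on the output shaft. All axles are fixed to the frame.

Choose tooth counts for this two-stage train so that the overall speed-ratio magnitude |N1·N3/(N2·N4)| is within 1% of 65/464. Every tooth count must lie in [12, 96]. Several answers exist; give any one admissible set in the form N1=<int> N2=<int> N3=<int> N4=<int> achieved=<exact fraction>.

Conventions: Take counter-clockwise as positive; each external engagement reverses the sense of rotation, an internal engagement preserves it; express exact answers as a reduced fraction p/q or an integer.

class = fixed-axis compound train [2-stage, 65/464 wanted]
target = 65/464 in lowest terms: an exact hit needs N1·N3 = k·65 and N2·N4 = k·464 for one integer k, every count in [12, 96]; additionally prefer no 1:1 stage (N1 ≠ N2, N3 ≠ N4)
k = 1…2: no 1:1-free in-range split of k·65 and k·464 into factor pairs; take k = 3
k = 3: N1·N3 = 195 = 13·15, N2·N4 = 1392 = 16·87
achieved = 13·15/(16·87) = 65/464; |achieved − target| = 0 ≤ 13/9280 ✓

N1=13 N2=16 N3=15 N4=87 achieved=65/464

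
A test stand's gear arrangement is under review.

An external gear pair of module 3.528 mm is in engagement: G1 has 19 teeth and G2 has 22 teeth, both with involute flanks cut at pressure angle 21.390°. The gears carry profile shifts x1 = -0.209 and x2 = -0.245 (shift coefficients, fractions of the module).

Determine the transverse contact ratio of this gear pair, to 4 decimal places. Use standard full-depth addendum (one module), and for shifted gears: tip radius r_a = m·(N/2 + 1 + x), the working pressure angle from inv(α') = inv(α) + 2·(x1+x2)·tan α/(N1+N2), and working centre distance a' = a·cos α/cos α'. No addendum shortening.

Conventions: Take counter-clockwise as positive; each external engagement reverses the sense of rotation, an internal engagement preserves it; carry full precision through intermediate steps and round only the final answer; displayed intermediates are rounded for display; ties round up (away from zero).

class = single-mesh tooth geometry [involute pair 19T × 22T, m = 3.528]
base radii: r_b1 = 31.207401, r_b2 = 36.134885
tip radii: r_a1 = 36.306648, r_a2 = 41.471640
inv(α') = inv(21.390°) + 2·(-0.209-0.245)·tan α/(19+22) = 0.00969387  ⇒  α' = 17.40009°
a' = a·cos α / cos α' = 72.3240·cos 21.390°/cos 17.40009° = 70.571654
action lengths: √(r_a1²−r_b1²) = 18.554537, √(r_a2²−r_b2²) = 20.351094
base pitch p_b = π·m·cos α = 10.320099
CR = (18.554537 + 20.351094 − 70.571654·sin 17.40009°)/10.320099 = 1.724957
contact ratio ≈ 1.7250

1.7250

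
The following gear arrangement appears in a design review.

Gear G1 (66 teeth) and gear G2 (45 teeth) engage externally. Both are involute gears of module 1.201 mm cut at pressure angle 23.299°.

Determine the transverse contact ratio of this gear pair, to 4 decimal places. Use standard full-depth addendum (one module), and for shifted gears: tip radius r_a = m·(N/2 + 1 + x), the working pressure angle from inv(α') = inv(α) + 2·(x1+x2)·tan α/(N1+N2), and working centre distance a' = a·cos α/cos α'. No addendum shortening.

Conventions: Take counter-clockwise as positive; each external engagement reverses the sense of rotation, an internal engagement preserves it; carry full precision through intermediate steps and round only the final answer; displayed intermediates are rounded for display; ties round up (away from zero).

recognized (one external pair, fixed centres): single-mesh tooth geometry, m = 1.201, N1 = 66, N2 = 45
base radii: r_b1 = 36.401059, r_b2 = 24.818904
tip radii: r_a1 = 40.834000, r_a2 = 28.223500
no profile shift: α' = α, a' = a
action lengths: √(r_a1²−r_b1²) = 18.503471, √(r_a2²−r_b2²) = 13.438302
base pitch p_b = π·m·cos α = 3.465373
CR = (18.503471 + 13.438302 − 66.655500·sin 23.29900°)/3.465373 = 1.609512
contact ratio ≈ 1.6095

1.6095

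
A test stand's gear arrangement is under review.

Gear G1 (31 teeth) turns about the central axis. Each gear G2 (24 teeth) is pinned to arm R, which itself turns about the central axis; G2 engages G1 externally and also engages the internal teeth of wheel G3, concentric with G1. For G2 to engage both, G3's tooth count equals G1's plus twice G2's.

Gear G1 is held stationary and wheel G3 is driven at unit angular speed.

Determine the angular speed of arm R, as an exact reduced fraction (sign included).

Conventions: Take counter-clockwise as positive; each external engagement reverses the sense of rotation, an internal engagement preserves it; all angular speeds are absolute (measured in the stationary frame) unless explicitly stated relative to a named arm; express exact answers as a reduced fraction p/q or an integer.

planetary set (31T centre, 24T on arm, 79T internal) — Willis relation
ring teeth: 31 + 2·24 = 79
31(ω_sun−ω_arm) = −79(ω_ring−ω_arm),  ω_sun = 0, ω_ring = 1
31(0−ω_arm) = −79(1−ω_arm)  ⇒  110·ω_arm = 79  ⇒  ω_arm = 79/110
exact speed ratio = 79/110

79/110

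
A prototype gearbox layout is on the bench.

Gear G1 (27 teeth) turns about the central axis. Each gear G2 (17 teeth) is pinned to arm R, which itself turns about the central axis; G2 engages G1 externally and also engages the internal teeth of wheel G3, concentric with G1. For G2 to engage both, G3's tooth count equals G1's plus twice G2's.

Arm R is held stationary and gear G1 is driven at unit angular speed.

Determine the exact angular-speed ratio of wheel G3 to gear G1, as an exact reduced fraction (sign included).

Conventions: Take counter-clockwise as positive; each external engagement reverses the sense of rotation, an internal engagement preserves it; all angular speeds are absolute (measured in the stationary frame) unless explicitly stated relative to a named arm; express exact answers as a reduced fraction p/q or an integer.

topology: planetary set — G1 27T / G2 17T / G3 61T, arm = carrier (Willis)
ring teeth: 27 + 2·17 = 61
27(ω_sun−ω_arm) = −61(ω_ring−ω_arm),  ω_arm = 0, ω_sun = 1
ω_ring = 0 − (27/61)(1−0) = -27/61
ω_out/ω_in = -27/61

-27/61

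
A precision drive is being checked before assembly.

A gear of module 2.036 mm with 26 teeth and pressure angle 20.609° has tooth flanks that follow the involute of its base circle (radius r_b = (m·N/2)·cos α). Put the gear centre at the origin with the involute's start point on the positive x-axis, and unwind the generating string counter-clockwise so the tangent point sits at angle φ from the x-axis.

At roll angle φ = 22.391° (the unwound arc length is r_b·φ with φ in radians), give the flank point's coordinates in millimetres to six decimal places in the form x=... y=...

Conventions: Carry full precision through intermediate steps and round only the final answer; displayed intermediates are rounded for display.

x=26.594322 y=0.485381

topology: single-mesh involute geometry — m = 2.036, N = 26
pitch radius r_p = m·N/2 = 2.036·26/2 = 26.468000
base radius r_b = r_p·cos α = 26.468000·cos 20.609° = 24.774161
roll angle φ = 22.391° = 0.39079667 rad
x = r_b·(cos φ + φ·sin φ) = 26.594322
y = r_b·(sin φ − φ·cos φ) = 0.485381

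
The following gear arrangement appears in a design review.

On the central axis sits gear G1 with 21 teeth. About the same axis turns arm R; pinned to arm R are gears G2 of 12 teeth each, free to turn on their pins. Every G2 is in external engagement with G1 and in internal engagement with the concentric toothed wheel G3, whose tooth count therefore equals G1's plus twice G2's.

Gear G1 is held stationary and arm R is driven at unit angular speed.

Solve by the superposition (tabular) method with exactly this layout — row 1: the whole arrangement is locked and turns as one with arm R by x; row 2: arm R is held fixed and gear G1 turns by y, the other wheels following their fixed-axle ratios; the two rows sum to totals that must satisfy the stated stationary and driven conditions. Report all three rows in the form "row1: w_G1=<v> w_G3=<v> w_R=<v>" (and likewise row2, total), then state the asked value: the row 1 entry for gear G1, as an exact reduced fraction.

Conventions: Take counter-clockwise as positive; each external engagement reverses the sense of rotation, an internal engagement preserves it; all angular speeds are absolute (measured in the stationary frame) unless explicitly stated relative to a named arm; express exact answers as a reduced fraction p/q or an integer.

row1: w_G1=1 w_G3=1 w_R=1
row2: w_G1=-1 w_G3=7/15 w_R=0
total: w_G1=0 w_G3=22/15 w_R=1
asked value: 1

class = planetary set [G3 = 21+2·12 = 45; Willis about the carrier]
superposition row 1 [locked train]: every member turns x
row 2 (arm held, sun turns y): ω_ring = −(21/45)·y, ω_arm = 0
boundary: total ω_sun = x + y = 0 and total ω_arm = x = 1  ⇒  y = -1, x = 1
row 2 ring = −(21/45)·(-1) = 7/15
totals (row 1 + row 2): sun 1 + (-1) = 0, ring 1 + 7/15 = 22/15, arm 1 + 0 = 1
asked cell (row1, sun) = 1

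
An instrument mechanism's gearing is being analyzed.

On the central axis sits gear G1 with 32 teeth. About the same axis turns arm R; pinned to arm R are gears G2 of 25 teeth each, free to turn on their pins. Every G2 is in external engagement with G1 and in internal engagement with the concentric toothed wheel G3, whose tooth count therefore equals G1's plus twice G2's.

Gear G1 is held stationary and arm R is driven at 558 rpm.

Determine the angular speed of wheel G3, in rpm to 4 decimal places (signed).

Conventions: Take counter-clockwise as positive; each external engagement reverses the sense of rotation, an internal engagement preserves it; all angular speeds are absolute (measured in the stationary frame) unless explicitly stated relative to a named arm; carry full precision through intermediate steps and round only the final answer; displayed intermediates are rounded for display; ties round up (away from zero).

+775.7561 rpm

recognized (axles ride arm R): planetary set, 32/25/82 teeth
normalise by the input: solve with ω_arm = 1, then scale by 558 rpm
ring teeth: 32 + 2·25 = 82
32(ω_sun−ω_arm) = −82(ω_ring−ω_arm),  ω_sun = 0, ω_arm = 1
ω_ring = 1 − (32/82)(0−1) = 57/41
scale: ω_ring = 57/41 × 558 rpm = +775.7561 rpm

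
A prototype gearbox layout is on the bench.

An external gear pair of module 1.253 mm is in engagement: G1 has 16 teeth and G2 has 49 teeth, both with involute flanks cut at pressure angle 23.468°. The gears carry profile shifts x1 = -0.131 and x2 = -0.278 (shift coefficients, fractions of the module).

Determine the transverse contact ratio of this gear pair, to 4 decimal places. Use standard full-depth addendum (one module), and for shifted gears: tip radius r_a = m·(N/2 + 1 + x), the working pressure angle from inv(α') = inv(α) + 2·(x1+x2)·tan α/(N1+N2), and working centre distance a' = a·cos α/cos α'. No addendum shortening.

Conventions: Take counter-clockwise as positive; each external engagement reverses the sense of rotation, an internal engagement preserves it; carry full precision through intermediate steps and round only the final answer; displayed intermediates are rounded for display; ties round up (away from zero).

topology: single-mesh involute geometry — m = 1.253, 16T/49T pair
base radii: r_b1 = 9.194841, r_b2 = 28.159201
tip radii: r_a1 = 11.112857, r_a2 = 31.603166
inv(α') = inv(23.468°) + 2·(-0.131-0.278)·tan α/(16+49) = 0.01909098  ⇒  α' = 21.65616°
a' = a·cos α / cos α' = 40.7225·cos 23.468°/cos 21.65616° = 40.190909
action lengths: √(r_a1²−r_b1²) = 6.241033, √(r_a2²−r_b2²) = 14.346411
base pitch p_b = π·m·cos α = 3.610806
CR = (6.241033 + 14.346411 − 40.190909·sin 21.65616°)/3.610806 = 1.593983
contact ratio ≈ 1.5940

1.5940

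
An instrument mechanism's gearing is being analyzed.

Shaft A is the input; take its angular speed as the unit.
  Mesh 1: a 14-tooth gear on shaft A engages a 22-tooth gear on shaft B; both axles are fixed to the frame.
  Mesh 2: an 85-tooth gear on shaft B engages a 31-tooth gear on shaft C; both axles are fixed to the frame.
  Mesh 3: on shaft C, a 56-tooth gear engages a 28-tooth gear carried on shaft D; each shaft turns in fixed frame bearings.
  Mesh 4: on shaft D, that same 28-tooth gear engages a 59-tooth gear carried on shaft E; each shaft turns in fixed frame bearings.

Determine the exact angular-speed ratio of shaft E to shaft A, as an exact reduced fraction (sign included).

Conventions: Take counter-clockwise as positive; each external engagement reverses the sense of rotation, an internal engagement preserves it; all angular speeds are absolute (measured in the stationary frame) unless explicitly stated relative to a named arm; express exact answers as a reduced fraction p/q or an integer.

class = fixed-axis compound train [4 meshes; 4 ratios multiply, 4 sense flips]
mesh 1 [14T→22T]: running ratio 7/11, sense −
mesh 2 [85T→31T]: running ratio 595/341, sense +
mesh 3 [56T→28T]: running ratio 1190/341, sense −
mesh 4 [28T→59T]: running ratio 33320/20119, sense +
ω_out/ω_in = 33320/20119

33320/20119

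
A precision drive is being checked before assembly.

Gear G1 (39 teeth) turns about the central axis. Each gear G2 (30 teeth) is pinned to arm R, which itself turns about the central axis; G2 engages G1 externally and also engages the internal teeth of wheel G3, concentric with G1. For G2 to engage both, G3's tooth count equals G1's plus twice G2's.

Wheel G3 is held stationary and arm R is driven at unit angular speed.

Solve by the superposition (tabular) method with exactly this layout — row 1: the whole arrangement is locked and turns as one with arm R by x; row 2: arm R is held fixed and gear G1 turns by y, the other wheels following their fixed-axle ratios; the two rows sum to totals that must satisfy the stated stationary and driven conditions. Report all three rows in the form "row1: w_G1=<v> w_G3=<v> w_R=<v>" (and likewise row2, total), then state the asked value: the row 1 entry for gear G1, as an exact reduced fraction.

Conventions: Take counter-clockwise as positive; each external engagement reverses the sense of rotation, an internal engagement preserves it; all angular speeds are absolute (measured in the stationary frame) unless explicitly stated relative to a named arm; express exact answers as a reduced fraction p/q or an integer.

recognized (axles ride arm R): planetary set, 39/30/99 teeth
row 1 — lock + rotate with arm: ω_sun = ω_ring = ω_arm = x
row 2: sun turns y, ring = −(39/99)·y, arm 0
boundary: total ω_ring = x − (39/99)·y = 0 and total ω_arm = x = 1  ⇒  y = 33/13, x = 1
row 2 ring = −(39/99)·33/13 = -1
totals (row 1 + row 2): sun 1 + 33/13 = 46/13, ring 1 + (-1) = 0, arm 1 + 0 = 1
asked cell (row1, sun) = 1

row1: w_G1=1 w_G3=1 w_R=1
row2: w_G1=33/13 w_G3=-1 w_R=0
total: w_G1=46/13 w_G3=0 w_R=1
asked value: 1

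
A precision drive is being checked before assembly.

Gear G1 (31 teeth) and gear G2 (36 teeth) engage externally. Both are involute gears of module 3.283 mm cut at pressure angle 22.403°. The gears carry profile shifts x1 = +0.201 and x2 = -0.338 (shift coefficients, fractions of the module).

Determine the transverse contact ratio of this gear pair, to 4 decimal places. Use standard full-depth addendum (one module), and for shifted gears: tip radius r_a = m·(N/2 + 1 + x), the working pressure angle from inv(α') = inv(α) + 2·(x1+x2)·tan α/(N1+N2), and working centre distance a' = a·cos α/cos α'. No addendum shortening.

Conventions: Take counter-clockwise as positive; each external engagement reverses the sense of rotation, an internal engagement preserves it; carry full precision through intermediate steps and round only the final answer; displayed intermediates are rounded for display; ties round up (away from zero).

1.5921

class = single-mesh tooth geometry [involute pair 31T × 36T, m = 3.283]
base radii: r_b1 = 47.045896, r_b2 = 54.633944
tip radii: r_a1 = 54.829383, r_a2 = 61.267346
inv(α') = inv(22.403°) + 2·(+0.201-0.338)·tan α/(31+36) = 0.01953956  ⇒  α' = 21.81785°
a' = a·cos α / cos α' = 109.9805·cos 22.403°/cos 21.81785° = 109.525112
action lengths: √(r_a1²−r_b1²) = 28.159277, √(r_a2²−r_b2²) = 27.727601
base pitch p_b = π·m·cos α = 9.535422
CR = (28.159277 + 27.727601 − 109.525112·sin 21.81785°)/9.535422 = 1.592075
contact ratio ≈ 1.5921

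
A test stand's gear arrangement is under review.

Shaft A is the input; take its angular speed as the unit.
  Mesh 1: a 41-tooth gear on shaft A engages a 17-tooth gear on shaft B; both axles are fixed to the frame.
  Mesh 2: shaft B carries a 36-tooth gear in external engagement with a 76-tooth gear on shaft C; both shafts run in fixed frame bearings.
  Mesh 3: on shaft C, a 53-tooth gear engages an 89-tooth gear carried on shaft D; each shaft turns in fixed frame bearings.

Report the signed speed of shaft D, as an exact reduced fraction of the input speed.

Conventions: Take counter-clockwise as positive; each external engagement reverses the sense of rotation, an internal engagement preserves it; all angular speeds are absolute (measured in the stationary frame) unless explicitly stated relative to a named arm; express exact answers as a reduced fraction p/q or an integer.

3-mesh fixed-axis compound train (all bearings frame-fixed)
mesh 1 [41T→17T]: |ω|/ω_in = 1×41/17 = 41/17, sense flips to −
mesh 2 [36T→76T]: |ω|/ω_in = (41/17)×36/76 = 369/323, sense flips to +
mesh 3 [53T→89T]: |ω|/ω_in = (369/323)×53/89 = 19557/28747, sense flips to −
signed output speed (× input speed) = -19557/28747

-19557/28747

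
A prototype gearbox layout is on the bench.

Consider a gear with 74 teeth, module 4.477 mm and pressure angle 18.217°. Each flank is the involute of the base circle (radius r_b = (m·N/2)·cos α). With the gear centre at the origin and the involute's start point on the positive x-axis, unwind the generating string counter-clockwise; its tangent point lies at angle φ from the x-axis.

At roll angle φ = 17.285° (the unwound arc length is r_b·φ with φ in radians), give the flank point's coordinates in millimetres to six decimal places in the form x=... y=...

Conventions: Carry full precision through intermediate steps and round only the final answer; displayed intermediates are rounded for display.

class = single-mesh tooth geometry [base-circle involute, m = 4.477, 74T]
pitch radius r_p = m·N/2 = 4.477·74/2 = 165.649000
base radius r_b = r_p·cos α = 165.649000·cos 18.217° = 157.346562
roll angle φ = 17.285° = 0.30168016 rad
x = r_b·(cos φ + φ·sin φ) = 164.344600
y = r_b·(sin φ − φ·cos φ) = 1.426982

x=164.344600 y=1.426982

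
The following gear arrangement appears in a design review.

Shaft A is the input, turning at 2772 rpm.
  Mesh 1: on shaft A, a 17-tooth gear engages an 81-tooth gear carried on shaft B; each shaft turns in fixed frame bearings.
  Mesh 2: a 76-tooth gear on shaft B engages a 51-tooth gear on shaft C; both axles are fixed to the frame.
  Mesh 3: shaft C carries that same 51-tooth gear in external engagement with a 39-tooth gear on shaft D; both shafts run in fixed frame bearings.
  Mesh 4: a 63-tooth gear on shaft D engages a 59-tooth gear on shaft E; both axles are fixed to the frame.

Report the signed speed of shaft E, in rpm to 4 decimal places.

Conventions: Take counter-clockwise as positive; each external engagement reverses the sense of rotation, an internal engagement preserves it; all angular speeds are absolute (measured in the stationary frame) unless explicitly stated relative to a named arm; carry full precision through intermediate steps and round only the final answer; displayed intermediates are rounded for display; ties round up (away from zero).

+1210.5832 rpm

recognized (5 fixed axles, 4 meshes): fixed-axis compound train
mesh 1 [17T→81T]: ω = 2772.0000×17/81 = 581.7778 rpm, sense flips to −
mesh 2 [76T→51T]: ω = 581.7778×76/51 = 866.9630 rpm, sense flips to +
mesh 3 [51T→39T]: ω = 866.9630×51/39 = 1133.7208 rpm, sense flips to −
mesh 4 [63T→59T]: ω = 1133.7208×63/59 = 1210.5832 rpm, sense flips to +
signed output speed = +1210.5832 rpm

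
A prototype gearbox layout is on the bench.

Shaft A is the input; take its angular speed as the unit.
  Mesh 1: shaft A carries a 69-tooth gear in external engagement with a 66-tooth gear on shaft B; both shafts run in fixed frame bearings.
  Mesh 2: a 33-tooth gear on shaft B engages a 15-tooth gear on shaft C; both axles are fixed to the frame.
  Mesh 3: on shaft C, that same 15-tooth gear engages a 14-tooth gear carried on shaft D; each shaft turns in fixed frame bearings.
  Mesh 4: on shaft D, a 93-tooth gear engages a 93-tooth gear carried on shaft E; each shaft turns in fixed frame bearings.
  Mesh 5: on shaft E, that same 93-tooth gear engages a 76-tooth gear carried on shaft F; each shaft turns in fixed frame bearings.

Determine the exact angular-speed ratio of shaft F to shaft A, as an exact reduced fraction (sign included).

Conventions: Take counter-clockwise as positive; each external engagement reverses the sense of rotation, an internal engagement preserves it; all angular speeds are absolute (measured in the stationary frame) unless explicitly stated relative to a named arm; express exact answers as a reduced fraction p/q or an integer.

class = fixed-axis compound train [5 meshes; 5 ratios multiply, 5 sense flips]
mesh 1 [69T→66T]: running ratio 23/22, sense −
mesh 2 [33T→15T]: running ratio 23/10, sense +
mesh 3 [15T→14T]: running ratio 69/28, sense −
mesh 4 [93T→93T]: running ratio 69/28, sense +
mesh 5 [93T→76T]: running ratio 6417/2128, sense −
ω_out/ω_in = -6417/2128

-6417/2128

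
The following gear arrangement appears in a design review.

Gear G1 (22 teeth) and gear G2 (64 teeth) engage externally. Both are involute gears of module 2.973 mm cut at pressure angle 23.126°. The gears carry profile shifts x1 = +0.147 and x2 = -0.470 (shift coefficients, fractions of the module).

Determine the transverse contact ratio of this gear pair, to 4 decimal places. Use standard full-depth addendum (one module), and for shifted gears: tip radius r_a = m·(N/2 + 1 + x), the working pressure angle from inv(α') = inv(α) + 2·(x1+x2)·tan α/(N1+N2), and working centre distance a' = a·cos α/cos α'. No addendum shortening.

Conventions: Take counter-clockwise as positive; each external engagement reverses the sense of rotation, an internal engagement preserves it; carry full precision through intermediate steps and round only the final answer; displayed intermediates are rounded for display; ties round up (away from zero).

class = single-mesh tooth geometry [involute pair 22T × 64T, m = 2.973]
base radii: r_b1 = 30.075097, r_b2 = 87.491191
tip radii: r_a1 = 36.113031, r_a2 = 96.711690
inv(α') = inv(23.126°) + 2·(+0.147-0.470)·tan α/(22+64) = 0.02023974  ⇒  α' = 22.06506°
a' = a·cos α / cos α' = 127.8390·cos 23.126°/cos 22.06506° = 126.857603
action lengths: √(r_a1²−r_b1²) = 19.990987, √(r_a2²−r_b2²) = 41.212164
base pitch p_b = π·m·cos α = 8.589428
CR = (19.990987 + 41.212164 − 126.857603·sin 22.06506°)/8.589428 = 1.577281
contact ratio ≈ 1.5773

1.5773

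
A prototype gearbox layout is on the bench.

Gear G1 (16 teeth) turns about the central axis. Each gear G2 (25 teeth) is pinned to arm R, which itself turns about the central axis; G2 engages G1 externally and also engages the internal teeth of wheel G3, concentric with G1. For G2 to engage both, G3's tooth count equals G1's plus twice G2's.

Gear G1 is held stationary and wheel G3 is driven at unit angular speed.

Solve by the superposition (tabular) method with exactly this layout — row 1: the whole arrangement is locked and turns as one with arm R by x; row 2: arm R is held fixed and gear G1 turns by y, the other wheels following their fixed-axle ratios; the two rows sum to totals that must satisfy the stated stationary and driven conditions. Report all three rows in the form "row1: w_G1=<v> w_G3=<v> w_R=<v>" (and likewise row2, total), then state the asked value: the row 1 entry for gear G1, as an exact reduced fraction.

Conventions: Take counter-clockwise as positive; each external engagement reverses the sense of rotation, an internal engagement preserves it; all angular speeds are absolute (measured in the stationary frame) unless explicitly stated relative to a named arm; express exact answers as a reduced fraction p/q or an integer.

row1: w_G1=33/41 w_G3=33/41 w_R=33/41
row2: w_G1=-33/41 w_G3=8/41 w_R=0
total: w_G1=0 w_G3=1 w_R=33/41
asked value: 33/41

class = planetary set [G3 = 16+2·25 = 66; Willis about the carrier]
row 1 — lock + rotate with arm: ω_sun = ω_ring = ω_arm = x
row 2 (arm held, sun turns y): ω_ring = −(16/66)·y, ω_arm = 0
boundary: total ω_sun = x + y = 0 and total ω_ring = x − (16/66)·y = 1  ⇒  y = -33/41, x = 33/41
row 2 ring = −(16/66)·(-33/41) = 8/41
totals (row 1 + row 2): sun 33/41 + (-33/41) = 0, ring 33/41 + 8/41 = 1, arm 33/41 + 0 = 33/41
asked cell (row1, sun) = 33/41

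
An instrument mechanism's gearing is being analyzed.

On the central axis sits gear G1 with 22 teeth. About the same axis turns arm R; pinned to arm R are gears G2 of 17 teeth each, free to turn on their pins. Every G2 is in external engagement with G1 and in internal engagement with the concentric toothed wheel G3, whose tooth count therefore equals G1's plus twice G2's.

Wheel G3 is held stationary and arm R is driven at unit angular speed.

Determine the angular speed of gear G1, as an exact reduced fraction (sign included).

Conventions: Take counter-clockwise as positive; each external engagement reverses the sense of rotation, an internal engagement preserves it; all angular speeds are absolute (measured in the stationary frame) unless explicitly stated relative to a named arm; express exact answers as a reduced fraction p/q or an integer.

recognized (axles ride arm R): planetary set, 22/17/56 teeth
ring teeth: 22 + 2·17 = 56
22(ω_sun−ω_arm) = −56(ω_ring−ω_arm),  ω_ring = 0, ω_arm = 1
ω_sun = 1 − (56/22)(0−1) = 39/11
exact speed ratio = 39/11

39/11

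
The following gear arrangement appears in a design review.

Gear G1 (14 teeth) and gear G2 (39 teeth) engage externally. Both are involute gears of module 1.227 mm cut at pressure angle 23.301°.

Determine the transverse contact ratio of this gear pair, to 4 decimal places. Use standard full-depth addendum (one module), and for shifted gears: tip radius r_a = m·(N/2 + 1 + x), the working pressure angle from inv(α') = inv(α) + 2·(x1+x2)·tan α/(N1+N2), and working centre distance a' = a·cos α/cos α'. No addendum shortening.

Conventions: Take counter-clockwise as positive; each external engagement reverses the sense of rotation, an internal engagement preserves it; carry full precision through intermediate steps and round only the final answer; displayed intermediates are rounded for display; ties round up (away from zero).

single-mesh involute tooth geometry (14T engaging 39T at module 1.227)
base radii: r_b1 = 7.888477, r_b2 = 21.975042
tip radii: r_a1 = 9.816000, r_a2 = 25.153500
no profile shift: α' = α, a' = a
action lengths: √(r_a1²−r_b1²) = 5.841728, √(r_a2²−r_b2²) = 12.239121
base pitch p_b = π·m·cos α = 3.540340
CR = (5.841728 + 12.239121 − 32.515500·sin 23.30100°)/3.540340 = 1.474143
contact ratio ≈ 1.4741

1.4741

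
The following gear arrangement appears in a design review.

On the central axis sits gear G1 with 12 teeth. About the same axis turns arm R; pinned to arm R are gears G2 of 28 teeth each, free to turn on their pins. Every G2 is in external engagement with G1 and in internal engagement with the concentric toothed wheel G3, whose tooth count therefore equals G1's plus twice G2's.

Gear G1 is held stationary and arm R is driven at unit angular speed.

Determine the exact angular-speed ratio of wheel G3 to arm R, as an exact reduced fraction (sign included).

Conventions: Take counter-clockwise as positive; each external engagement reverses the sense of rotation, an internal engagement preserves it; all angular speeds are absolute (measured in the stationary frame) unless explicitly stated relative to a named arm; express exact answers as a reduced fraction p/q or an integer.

class = planetary set [G3 = 12+2·28 = 68; Willis about the carrier]
ring teeth: 12 + 2·28 = 68
12(ω_sun−ω_arm) = −68(ω_ring−ω_arm),  ω_sun = 0, ω_arm = 1
ω_ring = 1 − (12/68)(0−1) = 20/17
ω_out/ω_in = 20/17

20/17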